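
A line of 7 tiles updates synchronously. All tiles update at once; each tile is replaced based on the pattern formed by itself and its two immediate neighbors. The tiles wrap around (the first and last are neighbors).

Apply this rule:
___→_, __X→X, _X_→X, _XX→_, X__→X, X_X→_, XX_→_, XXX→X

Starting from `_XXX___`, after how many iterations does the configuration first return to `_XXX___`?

X_X_X__
X_X_XXX
__X__XX
XXXXX__
_XXX_XX
__X____
_XXX___

7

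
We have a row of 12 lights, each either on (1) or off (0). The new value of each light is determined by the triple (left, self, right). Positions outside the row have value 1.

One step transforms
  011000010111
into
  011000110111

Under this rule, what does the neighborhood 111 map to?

1

At position 10 the neighborhood is 111; the next row has 1 there.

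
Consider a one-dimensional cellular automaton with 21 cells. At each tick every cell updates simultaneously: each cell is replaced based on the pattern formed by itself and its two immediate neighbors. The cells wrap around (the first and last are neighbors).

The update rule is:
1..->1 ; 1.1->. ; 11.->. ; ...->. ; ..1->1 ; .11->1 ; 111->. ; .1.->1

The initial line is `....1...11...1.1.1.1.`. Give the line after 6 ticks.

1.1.1.1.1.11..111..1.

tick 1: ...111.11.1.11.1.1.11
tick 2: 1.11...1..1.1..1.1.1.
tick 3: 1.1.1.11111.1111.1.1.
tick 4: 1.1.1.1.....1....1.1.
tick 5: 1.1.1.11...111..11.1.
tick 6: 1.1.1.1.1.11..111..1.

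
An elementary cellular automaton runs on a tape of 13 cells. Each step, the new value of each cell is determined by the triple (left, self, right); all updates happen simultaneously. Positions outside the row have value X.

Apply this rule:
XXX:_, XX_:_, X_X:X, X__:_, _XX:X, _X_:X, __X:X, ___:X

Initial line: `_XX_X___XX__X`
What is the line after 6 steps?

step 1: XX_XX_XXX__XX
step 2: __XX_XX___XX_
step 3: _XX_XX__XXX_X
step 4: XX_XX__XX__XX
step 5: __XX__XX__XX_
step 6: _XX__XX__XX_X

_XX__XX__XX_X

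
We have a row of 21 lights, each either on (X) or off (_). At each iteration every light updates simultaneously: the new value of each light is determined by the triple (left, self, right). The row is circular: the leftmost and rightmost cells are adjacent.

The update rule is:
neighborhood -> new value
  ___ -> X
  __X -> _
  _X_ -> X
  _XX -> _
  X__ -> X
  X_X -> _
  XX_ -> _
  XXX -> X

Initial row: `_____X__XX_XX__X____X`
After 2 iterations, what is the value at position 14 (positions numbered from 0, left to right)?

_

XXXX_XX______X_XXXX_X
XXX____XXXXX_X__XX___
position 14 holds _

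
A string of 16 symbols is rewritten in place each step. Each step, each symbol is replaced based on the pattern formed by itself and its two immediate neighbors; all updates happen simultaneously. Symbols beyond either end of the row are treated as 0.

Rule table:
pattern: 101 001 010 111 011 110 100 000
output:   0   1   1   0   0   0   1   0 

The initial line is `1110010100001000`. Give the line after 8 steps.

step 1: 0001110110011100
step 2: 0010000001100010
step 3: 0111000010010111
step 4: 1000100111110000
step 5: 1101111000001000
step 6: 0000000100011100
step 7: 0000001110100010
step 8: 0000010000110111

0000010000110111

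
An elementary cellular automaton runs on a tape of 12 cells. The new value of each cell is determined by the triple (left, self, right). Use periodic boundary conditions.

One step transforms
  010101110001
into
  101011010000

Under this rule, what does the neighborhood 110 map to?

At position 7 the neighborhood is 110; the next row has 1 there.

1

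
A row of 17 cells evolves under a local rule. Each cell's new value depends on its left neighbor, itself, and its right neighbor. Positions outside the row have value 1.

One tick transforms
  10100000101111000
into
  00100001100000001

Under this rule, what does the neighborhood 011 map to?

0

At position 10 the neighborhood is 011; the next row has 0 there.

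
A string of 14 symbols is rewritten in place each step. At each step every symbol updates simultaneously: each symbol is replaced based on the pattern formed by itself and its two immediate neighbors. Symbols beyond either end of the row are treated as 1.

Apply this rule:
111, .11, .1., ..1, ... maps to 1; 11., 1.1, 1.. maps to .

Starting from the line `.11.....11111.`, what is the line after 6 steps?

.1.1111..11111

.1..11111111..
.1.11111111..1
.1.1111111..11
.1.111111..111
.1.11111..1111
.1.1111..11111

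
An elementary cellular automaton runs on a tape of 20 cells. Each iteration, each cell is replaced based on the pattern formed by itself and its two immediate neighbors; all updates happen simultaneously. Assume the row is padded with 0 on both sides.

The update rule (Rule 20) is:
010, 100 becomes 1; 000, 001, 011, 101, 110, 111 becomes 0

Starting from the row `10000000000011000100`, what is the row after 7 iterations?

11000000000000100110
00100000000000110001
00110000000000001001
00001000000000001101
00001100000000000001
00000010000000000001
00000011000000000001

00000011000000000001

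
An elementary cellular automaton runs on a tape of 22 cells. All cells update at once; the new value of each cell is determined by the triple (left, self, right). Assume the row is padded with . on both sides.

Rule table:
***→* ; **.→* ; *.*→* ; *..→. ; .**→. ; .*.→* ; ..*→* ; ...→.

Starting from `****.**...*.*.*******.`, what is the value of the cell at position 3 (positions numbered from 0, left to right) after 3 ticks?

.****.*..*****.******.
*.*****.*.*****.*****.
**.*******.*****.****.
position 3 holds *

*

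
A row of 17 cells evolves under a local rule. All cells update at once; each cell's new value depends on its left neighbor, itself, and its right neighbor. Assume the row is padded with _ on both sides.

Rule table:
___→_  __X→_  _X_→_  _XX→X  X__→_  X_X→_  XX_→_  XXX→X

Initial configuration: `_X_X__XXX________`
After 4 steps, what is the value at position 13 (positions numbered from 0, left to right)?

_

______XX_________
______X__________
_________________
_________________
position 13 holds _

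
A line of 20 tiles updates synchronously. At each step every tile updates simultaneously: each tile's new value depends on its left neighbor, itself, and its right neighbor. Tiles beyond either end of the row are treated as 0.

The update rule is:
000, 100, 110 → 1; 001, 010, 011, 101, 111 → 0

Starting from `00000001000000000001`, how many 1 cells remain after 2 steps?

11111100111111111100
00000110000000000111
count of 1: 5

5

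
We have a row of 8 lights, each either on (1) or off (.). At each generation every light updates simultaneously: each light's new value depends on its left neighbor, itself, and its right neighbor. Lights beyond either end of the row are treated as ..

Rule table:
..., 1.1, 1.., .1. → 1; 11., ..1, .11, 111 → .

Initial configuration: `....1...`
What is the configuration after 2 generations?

...1....

111.1111
...1....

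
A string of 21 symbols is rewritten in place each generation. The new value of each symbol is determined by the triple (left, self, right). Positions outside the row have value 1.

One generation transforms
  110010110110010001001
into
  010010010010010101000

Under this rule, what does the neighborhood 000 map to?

At position 15 the neighborhood is 000; the next row has 1 there.

1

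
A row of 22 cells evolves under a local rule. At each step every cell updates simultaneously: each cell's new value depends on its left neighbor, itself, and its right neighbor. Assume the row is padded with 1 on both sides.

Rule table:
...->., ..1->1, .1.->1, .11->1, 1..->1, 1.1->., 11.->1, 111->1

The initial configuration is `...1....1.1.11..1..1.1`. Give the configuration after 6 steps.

1.1111111.1.11111111.1

1.111..11.1.11111111.1
1.1111111.1.11111111.1
1.1111111.1.11111111.1  (fixed point — unchanged through step 6)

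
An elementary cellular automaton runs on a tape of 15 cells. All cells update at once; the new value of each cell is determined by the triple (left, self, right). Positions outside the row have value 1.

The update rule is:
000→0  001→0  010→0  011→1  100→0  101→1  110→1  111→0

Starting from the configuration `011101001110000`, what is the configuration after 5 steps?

110110001010000
011110000100000
110010000000000
010000000000000
100000000000000

100000000000000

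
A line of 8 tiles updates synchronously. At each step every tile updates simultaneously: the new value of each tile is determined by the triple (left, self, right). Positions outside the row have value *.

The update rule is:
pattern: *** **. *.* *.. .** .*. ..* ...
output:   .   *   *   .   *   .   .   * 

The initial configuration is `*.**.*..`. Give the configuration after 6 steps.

...*.*.*

*****...
....*.*.
.**..*.*
***...**
..*.*.*.
...*.*.*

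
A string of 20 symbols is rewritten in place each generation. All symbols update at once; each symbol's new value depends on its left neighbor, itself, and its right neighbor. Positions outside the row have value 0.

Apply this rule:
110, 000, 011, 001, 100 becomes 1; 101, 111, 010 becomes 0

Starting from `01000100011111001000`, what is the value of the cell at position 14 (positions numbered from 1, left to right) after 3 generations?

1

10111011110001110111
00101010011111010101
11000001110001000000
position 14 holds 1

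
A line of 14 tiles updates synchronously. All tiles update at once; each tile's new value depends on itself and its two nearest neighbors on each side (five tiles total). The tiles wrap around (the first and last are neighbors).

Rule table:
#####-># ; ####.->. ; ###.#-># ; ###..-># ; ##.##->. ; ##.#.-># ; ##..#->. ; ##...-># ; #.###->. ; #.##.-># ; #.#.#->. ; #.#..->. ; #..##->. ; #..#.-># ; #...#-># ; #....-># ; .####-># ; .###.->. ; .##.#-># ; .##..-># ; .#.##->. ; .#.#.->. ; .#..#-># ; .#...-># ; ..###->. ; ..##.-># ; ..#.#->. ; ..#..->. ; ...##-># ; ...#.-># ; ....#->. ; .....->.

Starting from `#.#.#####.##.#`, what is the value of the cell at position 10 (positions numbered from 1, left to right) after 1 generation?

##...##.#.##.#
position 10 holds .

.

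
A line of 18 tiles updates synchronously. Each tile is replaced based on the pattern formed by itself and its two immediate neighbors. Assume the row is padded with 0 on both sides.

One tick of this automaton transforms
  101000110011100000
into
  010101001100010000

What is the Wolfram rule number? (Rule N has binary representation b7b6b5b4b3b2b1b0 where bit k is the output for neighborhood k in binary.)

50

position 11: 111 → 0  (bit 7 = 0)
position 7: 110 → 0  (bit 6 = 0)
position 1: 101 → 1  (bit 5 = 1)
position 3: 100 → 1  (bit 4 = 1)
position 6: 011 → 0  (bit 3 = 0)
position 0: 010 → 0  (bit 2 = 0)
position 5: 001 → 1  (bit 1 = 1)
position 4: 000 → 0  (bit 0 = 0)
bits b7..b0 = 00110010 = 50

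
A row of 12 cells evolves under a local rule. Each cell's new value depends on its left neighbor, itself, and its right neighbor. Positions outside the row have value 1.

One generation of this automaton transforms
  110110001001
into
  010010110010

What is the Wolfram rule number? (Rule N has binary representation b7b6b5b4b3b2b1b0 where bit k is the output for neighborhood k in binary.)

position 0: 111 → 0  (bit 7 = 0)
position 1: 110 → 1  (bit 6 = 1)
position 2: 101 → 0  (bit 5 = 0)
position 5: 100 → 0  (bit 4 = 0)
position 3: 011 → 0  (bit 3 = 0)
position 8: 010 → 0  (bit 2 = 0)
position 7: 001 → 1  (bit 1 = 1)
position 6: 000 → 1  (bit 0 = 1)
bits b7..b0 = 01000011 = 67

67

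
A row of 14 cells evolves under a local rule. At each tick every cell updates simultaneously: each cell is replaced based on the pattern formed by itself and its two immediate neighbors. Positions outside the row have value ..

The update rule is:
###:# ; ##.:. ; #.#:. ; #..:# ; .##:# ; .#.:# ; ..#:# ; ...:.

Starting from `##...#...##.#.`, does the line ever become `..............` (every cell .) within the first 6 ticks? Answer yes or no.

#.#.###.##..##
#.#.##..#.###.
#.#.#.###.##.#
#.#.#.##..#..#
#.#.#.#.######
#.#.#.#.#####.
tick 6 is #.#.#.#.#####., still not uniform .

no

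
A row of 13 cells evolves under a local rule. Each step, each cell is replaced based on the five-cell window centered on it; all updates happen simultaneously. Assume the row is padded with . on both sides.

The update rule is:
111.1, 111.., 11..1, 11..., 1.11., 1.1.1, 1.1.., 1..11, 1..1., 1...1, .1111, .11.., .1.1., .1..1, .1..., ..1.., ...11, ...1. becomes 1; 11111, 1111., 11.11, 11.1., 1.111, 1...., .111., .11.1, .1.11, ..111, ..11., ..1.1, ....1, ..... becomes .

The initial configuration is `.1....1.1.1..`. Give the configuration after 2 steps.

..111...1..11

111..1.11111.
..111...1..11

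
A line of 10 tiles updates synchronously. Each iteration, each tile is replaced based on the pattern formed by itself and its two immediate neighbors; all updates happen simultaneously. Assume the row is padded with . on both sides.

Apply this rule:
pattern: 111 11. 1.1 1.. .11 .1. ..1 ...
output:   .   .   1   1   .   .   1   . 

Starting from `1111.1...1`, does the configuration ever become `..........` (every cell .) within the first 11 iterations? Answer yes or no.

....1.1.1.
...1.1.1.1
..1.1.1.1.
.1.1.1.1.1
1.1.1.1.1.
.1.1.1.1.1  (repeats iteration 4; period 2)
iteration 11: 1.1.1.1.1.
iteration 11 is 1.1.1.1.1., still not uniform .

no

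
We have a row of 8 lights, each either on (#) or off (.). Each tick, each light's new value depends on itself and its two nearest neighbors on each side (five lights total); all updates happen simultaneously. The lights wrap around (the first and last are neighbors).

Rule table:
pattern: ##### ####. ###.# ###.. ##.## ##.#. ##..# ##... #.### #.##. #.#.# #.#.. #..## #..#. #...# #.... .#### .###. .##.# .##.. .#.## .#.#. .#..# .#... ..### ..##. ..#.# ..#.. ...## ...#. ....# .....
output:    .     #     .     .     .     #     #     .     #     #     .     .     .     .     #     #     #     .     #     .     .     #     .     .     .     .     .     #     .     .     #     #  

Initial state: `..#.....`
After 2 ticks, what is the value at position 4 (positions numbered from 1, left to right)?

.

#.#.####
.#..##.#
position 4 holds .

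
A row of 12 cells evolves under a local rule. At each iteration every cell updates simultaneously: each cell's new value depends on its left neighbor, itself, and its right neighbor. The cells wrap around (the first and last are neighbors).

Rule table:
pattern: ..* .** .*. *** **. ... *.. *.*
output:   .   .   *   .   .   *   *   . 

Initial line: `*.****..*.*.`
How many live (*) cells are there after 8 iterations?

11

iteration 1: *.....*.*.*.
iteration 2: *****.*.*.*.
iteration 3: ......*.*.*.
iteration 4: *****.*.*.**
iteration 5: ......*.*...
iteration 6: *****.*.****
iteration 7: ......*.....
iteration 8: *****.******
count of *: 11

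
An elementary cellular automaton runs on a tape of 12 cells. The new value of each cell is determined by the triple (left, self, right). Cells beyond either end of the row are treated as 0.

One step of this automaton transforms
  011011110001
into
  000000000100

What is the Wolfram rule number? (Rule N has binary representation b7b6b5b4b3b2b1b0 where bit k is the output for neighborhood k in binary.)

position 5: 111 → 0  (bit 7 = 0)
position 2: 110 → 0  (bit 6 = 0)
position 3: 101 → 0  (bit 5 = 0)
position 8: 100 → 0  (bit 4 = 0)
position 1: 011 → 0  (bit 3 = 0)
position 11: 010 → 0  (bit 2 = 0)
position 0: 001 → 0  (bit 1 = 0)
position 9: 000 → 1  (bit 0 = 1)
bits b7..b0 = 00000001 = 1

1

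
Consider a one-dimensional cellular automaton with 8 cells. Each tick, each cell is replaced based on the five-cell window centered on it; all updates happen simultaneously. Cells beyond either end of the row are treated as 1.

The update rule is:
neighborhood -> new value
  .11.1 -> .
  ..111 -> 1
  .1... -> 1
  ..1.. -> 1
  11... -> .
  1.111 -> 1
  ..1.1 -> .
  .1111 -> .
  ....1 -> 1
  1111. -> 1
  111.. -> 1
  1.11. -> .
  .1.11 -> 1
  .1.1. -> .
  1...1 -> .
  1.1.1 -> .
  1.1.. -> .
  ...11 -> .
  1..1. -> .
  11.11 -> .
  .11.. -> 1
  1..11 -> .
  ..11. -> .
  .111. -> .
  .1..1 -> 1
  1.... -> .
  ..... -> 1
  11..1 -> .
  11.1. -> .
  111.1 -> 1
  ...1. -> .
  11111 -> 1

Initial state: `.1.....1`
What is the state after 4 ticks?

....1..1

..1.11.1
...1...1
...11..1
....1..1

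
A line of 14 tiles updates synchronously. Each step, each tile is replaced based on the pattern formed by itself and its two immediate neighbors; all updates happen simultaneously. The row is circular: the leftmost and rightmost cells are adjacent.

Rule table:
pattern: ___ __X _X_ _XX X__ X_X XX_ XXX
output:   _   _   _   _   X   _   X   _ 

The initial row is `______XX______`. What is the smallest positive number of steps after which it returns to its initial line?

_______XX_____
________XX____
_________XX___
__________XX__
___________XX_
____________XX
X____________X
XX____________
_XX___________
__XX__________
___XX_________
____XX________
_____XX_______
______XX______

14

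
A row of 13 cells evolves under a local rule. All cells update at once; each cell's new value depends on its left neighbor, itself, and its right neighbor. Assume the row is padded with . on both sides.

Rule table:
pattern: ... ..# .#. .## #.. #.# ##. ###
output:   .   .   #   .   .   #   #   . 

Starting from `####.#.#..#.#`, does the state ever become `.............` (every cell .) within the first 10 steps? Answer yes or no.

step 1: ...#####..###
step 2: .......#....#
step 3: .......#....#  (fixed point — unchanged through step 10)
step 10 is .......#....#, still not uniform .

no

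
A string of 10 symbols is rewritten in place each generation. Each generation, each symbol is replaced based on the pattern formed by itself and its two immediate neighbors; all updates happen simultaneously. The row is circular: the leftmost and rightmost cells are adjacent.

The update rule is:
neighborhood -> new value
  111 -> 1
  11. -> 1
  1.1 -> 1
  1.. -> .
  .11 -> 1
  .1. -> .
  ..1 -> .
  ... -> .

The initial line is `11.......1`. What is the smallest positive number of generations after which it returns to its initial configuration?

1

11.......1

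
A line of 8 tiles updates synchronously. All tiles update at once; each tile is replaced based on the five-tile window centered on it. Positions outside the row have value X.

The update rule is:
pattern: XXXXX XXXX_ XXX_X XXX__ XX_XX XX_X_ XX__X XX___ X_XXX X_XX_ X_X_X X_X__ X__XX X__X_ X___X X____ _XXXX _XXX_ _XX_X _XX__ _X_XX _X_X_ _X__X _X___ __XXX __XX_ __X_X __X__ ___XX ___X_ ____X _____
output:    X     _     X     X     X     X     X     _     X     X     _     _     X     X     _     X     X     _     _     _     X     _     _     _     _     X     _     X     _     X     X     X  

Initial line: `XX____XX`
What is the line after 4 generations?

generation 1: _X_XX__X
generation 2: X_XX_XX_
generation 3: XXX_XX_X
generation 4: X_XXX_XX

X_XXX_XX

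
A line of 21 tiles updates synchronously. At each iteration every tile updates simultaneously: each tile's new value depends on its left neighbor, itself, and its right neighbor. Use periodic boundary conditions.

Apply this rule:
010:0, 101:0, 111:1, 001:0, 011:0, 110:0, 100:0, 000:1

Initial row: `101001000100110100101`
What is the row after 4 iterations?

111100000001111111111

iteration 1: 000000010000000000000
iteration 2: 111111000111111111111
iteration 3: 111110010011111111111
iteration 4: 111100000001111111111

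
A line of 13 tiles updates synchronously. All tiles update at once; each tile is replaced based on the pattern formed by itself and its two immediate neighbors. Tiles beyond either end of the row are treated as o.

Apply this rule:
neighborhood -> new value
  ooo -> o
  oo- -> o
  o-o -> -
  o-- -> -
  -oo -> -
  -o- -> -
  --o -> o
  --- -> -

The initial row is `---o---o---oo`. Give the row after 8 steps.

---o---o--o--

--o---o---o-o
-o---o---o---
----o---o---o
---o---o---o-
--o---o---o--
-o---o---o--o
----o---o--o-
---o---o--o--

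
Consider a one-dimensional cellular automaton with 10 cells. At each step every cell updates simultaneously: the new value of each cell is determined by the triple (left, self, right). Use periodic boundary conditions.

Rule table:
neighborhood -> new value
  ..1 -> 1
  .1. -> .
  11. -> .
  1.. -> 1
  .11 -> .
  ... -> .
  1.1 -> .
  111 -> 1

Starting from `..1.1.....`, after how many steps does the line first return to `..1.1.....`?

step 1: .1...1....
step 2: 1.1.1.1...
step 3: .......1.1
step 4: 1.....1...
step 5: .1...1.1.1
step 6: ..1.1.....

6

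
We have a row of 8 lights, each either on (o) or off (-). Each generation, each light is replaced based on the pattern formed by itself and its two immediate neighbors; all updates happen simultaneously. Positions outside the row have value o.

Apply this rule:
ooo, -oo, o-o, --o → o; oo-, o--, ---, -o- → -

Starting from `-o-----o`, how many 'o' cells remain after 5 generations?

o-----oo
-----ooo
----oooo
---ooooo
--oooooo
count of o: 6

6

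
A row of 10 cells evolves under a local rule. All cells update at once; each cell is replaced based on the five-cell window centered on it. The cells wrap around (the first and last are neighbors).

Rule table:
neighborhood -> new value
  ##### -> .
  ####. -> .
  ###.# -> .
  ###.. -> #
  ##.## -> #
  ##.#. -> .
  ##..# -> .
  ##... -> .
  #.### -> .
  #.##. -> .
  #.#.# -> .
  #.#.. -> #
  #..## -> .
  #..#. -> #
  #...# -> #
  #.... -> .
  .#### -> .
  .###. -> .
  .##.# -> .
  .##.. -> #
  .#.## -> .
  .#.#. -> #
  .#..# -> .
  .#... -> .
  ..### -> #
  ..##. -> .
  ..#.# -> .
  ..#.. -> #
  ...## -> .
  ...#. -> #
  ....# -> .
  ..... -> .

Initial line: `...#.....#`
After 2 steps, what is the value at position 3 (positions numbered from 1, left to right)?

step 1: .###....##
step 2: #..#......
position 3 holds .

.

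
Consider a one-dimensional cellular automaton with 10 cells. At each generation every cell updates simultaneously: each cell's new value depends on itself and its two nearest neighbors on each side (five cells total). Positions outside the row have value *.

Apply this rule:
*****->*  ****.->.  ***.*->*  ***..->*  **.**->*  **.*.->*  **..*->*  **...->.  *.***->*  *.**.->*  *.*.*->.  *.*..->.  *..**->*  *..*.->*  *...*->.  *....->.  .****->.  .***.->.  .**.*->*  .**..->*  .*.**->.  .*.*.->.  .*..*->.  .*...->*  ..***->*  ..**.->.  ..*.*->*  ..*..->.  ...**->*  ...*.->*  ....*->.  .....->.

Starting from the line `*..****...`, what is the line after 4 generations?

****..*..*
**.***..**
.***.****.
**.***..**

**.***..**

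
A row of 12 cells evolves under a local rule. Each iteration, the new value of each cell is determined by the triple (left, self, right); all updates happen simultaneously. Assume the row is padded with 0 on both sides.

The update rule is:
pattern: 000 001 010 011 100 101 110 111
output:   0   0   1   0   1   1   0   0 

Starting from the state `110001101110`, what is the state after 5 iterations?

000000100000

001000010001
001100011001
000010000101
000011000111
000000100000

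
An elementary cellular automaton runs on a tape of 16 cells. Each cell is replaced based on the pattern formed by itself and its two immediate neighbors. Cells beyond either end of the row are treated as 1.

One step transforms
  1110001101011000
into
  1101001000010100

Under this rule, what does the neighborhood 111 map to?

At position 0 the neighborhood is 111; the next row has 1 there.

1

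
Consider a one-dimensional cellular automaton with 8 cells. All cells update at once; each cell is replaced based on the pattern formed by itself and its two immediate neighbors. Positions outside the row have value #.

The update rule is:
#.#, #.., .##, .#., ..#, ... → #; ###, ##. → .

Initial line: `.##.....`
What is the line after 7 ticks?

##.#####
..##....
###.####
...##...
####.###
....##..
#####.##

#####.##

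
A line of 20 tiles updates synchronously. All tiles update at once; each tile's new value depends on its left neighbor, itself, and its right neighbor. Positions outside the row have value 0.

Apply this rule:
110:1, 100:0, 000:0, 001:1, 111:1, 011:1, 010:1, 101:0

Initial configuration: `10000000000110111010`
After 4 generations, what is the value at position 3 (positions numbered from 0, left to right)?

0

10000000001110111010
10000000011110111010
10000000111110111010
10000001111110111010
position 3 holds 0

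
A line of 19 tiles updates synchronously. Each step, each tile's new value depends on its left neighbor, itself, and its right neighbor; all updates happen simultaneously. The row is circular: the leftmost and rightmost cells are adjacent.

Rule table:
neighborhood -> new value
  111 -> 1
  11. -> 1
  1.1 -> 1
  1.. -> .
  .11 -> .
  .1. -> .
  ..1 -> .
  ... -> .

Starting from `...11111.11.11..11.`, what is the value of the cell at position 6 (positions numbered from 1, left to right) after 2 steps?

1

....11111.11.1...1.
.....11111.11......
position 6 holds 1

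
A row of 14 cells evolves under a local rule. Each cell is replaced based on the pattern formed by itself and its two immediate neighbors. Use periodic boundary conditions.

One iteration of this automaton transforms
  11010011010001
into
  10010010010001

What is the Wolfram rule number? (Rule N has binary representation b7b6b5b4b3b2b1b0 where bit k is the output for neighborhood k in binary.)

140

position 0: 111 → 1  (bit 7 = 1)
position 1: 110 → 0  (bit 6 = 0)
position 2: 101 → 0  (bit 5 = 0)
position 4: 100 → 0  (bit 4 = 0)
position 6: 011 → 1  (bit 3 = 1)
position 3: 010 → 1  (bit 2 = 1)
position 5: 001 → 0  (bit 1 = 0)
position 11: 000 → 0  (bit 0 = 0)
bits b7..b0 = 10001100 = 140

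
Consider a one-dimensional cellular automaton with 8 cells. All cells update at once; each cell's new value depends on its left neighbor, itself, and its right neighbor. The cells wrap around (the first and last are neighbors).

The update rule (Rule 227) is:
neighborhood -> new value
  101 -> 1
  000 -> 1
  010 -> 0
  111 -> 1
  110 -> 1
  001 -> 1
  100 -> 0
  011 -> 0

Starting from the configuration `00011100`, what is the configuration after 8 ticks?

11011011

tick 1: 11101101
tick 2: 11110110
tick 3: 01111011
tick 4: 10111101
tick 5: 11011110
tick 6: 01101111
tick 7: 10110111
tick 8: 11011011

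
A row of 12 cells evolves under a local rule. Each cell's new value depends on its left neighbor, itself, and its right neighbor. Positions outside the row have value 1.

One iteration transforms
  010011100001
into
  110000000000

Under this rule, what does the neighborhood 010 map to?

At position 1 the neighborhood is 010; the next row has 1 there.

1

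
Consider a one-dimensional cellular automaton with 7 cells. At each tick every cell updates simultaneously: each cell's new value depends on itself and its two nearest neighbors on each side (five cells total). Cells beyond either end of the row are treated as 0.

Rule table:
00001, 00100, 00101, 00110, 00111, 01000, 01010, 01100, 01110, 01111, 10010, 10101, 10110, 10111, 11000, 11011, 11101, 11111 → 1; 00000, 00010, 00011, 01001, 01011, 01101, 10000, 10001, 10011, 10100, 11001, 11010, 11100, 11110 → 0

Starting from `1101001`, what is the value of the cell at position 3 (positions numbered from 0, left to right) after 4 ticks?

1

1000011
1101011
1001011
1011011
position 3 holds 1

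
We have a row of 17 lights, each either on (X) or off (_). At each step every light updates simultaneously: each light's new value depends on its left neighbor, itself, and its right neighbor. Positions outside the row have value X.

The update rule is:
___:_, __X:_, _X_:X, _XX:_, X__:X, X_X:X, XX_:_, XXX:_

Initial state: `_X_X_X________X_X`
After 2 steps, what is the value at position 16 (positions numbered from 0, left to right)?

X

XXXXXXX_______XX_
_______X________X
position 16 holds X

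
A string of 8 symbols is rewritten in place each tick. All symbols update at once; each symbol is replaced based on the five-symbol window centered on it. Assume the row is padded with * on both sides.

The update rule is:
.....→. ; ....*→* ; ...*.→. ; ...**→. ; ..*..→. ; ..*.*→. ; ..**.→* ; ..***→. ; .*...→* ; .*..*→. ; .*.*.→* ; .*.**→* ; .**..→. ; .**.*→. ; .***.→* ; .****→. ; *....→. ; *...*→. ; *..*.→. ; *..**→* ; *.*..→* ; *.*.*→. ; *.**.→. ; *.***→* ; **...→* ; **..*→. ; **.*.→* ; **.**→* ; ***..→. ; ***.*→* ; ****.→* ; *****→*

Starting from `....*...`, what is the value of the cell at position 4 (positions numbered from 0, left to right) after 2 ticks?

*.*..*..
***....*
position 4 holds .

.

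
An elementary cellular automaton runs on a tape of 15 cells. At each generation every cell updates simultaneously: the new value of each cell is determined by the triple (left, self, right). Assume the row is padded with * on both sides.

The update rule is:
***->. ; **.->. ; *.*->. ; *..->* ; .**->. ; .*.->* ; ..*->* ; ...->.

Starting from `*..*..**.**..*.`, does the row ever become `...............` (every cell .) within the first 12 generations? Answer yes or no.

no

.*****.....***.
......*...*....
*....***.***..*
.*..*.......**.
.*****.....*...
......*...***.*
*....***.*.....
.*..*....**...*
.*****..*..*.*.
......******.*.
*....*.......*.
.*..***.....**.
generation 12 is .*..***.....**., still not uniform .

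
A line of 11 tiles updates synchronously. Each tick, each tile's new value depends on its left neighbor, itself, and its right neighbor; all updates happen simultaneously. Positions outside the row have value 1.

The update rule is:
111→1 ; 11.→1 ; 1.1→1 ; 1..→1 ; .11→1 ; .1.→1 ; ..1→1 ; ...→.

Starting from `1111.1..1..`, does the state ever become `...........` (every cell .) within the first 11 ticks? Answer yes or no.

11111111111
11111111111  (fixed point — unchanged through tick 11)
tick 11 is 11111111111, still not uniform .

no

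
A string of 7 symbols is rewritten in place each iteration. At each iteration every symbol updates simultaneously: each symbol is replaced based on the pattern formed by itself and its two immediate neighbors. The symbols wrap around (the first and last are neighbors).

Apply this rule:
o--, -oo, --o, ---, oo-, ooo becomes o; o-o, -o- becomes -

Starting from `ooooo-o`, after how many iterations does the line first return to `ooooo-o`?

ooooo-o

1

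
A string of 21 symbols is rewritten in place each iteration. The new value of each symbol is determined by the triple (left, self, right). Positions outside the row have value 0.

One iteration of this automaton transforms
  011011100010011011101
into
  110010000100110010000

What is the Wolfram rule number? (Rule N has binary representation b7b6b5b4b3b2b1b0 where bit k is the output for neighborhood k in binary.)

position 5: 111 → 0  (bit 7 = 0)
position 2: 110 → 0  (bit 6 = 0)
position 3: 101 → 0  (bit 5 = 0)
position 7: 100 → 0  (bit 4 = 0)
position 1: 011 → 1  (bit 3 = 1)
position 10: 010 → 0  (bit 2 = 0)
position 0: 001 → 1  (bit 1 = 1)
position 8: 000 → 0  (bit 0 = 0)
bits b7..b0 = 00001010 = 10

10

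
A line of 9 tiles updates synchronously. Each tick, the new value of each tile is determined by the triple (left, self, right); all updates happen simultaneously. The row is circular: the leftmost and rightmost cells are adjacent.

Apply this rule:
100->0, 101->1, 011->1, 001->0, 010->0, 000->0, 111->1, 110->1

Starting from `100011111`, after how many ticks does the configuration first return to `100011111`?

100011111

1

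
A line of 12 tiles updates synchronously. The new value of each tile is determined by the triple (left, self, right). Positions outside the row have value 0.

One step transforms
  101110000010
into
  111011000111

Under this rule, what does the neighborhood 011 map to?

1

At position 2 the neighborhood is 011; the next row has 1 there.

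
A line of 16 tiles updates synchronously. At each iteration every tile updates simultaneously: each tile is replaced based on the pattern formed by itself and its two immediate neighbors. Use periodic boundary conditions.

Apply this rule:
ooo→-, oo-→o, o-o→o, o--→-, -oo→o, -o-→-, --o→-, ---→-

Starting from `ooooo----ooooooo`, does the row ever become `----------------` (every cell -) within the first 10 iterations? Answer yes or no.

----o----o------
----------------
all cells are - at iteration 2

yes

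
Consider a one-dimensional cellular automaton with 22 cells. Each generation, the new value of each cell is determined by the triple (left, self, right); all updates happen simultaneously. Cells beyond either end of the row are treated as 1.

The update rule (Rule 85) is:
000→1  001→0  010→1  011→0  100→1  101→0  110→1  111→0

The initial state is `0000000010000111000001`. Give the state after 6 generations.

generation 1: 1111111011110001111100
generation 2: 0000001000011100000110
generation 3: 1111101111000111110010
generation 4: 0000100001110000011010
generation 5: 1110111100011111001010
generation 6: 0010000111000001101010

0010000111000001101010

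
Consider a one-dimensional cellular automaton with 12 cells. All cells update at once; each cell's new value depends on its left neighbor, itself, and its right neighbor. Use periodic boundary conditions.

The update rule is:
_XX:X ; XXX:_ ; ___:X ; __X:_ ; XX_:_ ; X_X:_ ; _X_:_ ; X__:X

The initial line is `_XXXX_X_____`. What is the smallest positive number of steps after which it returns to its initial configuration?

24

_X_____XXXXX
__XXXX_X____
X_X_____XXXX
___XXXX_X___
XX_X_____XXX
____XXXX_X__
XXX_X_____XX
_____XXXX_X_
XXXX_X_____X
______XXXX_X
XXXXX_X_____
X______XXXX_
_XXXXX_X____
_X______XXXX
__XXXXX_X___
X_X______XXX
___XXXXX_X__
XX_X______XX
____XXXXX_X_
XXX_X______X
_____XXXXX_X
XXXX_X______
X_____XXXXX_
_XXXX_X_____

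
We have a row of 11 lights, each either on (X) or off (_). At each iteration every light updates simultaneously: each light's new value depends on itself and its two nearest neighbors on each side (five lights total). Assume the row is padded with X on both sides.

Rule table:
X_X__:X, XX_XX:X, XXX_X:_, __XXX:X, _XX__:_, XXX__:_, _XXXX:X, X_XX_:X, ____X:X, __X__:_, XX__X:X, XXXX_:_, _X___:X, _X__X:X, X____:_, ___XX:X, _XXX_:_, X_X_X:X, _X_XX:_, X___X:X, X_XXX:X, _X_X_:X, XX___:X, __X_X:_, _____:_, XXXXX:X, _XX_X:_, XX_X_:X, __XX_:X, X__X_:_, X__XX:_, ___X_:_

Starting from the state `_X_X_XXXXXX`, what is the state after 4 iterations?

iteration 1: XXXX_XXXXXX
iteration 2: XX__XXXXXXX
iteration 3: __X_XXXXXXX
iteration 4: X___XXXXXXX

X___XXXXXXX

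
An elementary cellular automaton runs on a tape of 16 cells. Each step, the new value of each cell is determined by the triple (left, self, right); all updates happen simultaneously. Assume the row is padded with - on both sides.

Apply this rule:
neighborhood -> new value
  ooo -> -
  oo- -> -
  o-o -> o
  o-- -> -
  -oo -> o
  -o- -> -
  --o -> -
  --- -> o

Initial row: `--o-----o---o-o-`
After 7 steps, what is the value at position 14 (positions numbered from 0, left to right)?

o---ooo---o--o--
--o-o---o------o
o--o--o---oooo--
--------o-o----o
ooooooo--o--oo--
o-----------o--o
--ooooooooo-----
position 14 holds -

-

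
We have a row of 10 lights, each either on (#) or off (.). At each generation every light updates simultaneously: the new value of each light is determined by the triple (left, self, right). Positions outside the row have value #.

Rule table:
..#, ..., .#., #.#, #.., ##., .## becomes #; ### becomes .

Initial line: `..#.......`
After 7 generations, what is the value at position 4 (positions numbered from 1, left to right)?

#

##########
..........
##########  (repeats generation 1; period 2)
generation 7: ##########
position 4 holds #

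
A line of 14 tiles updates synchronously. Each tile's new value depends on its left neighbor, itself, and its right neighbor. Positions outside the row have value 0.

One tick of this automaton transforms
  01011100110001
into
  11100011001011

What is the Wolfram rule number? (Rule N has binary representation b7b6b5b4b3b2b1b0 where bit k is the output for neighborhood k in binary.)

position 4: 111 → 0  (bit 7 = 0)
position 5: 110 → 0  (bit 6 = 0)
position 2: 101 → 1  (bit 5 = 1)
position 6: 100 → 1  (bit 4 = 1)
position 3: 011 → 0  (bit 3 = 0)
position 1: 010 → 1  (bit 2 = 1)
position 0: 001 → 1  (bit 1 = 1)
position 11: 000 → 0  (bit 0 = 0)
bits b7..b0 = 00110110 = 54

54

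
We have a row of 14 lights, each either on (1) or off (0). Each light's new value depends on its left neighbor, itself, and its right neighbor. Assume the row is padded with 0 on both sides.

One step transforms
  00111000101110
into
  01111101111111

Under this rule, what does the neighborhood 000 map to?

At position 0 the neighborhood is 000; the next row has 0 there.

0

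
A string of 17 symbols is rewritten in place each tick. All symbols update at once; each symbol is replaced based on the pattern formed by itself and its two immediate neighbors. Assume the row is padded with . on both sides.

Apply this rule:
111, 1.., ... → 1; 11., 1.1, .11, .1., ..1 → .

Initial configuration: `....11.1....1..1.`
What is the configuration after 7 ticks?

111.....111..1..1
.1.1111..1.1..1..
....11.1....1..11
111.....111..1...
.1.1111..1.1..111
....11.1....1..1.  (repeats tick 0; period 6)
tick 7: 111.....111..1..1

111.....111..1..1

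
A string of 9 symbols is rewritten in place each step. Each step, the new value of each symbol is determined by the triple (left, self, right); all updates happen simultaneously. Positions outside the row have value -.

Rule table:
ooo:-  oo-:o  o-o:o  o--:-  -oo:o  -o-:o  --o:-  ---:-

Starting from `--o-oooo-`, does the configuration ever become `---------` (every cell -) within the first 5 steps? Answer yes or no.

--ooo--o-
--o-o--o-
--ooo--o-  (repeats step 1; period 2)
step 5: --ooo--o-
step 5 is --ooo--o-, still not uniform -

no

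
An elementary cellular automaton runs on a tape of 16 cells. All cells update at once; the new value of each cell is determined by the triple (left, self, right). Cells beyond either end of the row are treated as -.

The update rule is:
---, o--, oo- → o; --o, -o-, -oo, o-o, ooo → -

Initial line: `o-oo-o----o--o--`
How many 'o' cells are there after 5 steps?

step 1: ---o--ooo--o--oo
step 2: oo--o---oo--o--o
step 3: -oo--oo--oo--o--
step 4: --oo--oo--oo--oo
step 5: o--oo--oo--oo--o
count of o: 8

8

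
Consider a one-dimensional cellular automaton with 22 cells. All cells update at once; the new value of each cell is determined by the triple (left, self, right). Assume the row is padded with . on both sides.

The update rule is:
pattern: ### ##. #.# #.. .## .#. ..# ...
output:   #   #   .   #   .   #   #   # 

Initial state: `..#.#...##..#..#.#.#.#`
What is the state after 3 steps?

#.###.####.#####.#.#.#

###.####.#######.#.#.#
.##..###..######.#.#.#
#.###.####.#####.#.#.#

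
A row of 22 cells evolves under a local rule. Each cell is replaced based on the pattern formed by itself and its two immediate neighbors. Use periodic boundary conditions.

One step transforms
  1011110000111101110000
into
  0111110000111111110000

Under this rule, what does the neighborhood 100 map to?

At position 6 the neighborhood is 100; the next row has 0 there.

0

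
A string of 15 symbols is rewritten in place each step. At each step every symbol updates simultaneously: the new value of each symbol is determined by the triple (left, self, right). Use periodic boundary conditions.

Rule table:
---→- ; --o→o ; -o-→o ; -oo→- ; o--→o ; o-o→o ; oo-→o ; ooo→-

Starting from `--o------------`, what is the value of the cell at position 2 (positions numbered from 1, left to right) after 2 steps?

-

-ooo-----------
o--oo----------
position 2 holds -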